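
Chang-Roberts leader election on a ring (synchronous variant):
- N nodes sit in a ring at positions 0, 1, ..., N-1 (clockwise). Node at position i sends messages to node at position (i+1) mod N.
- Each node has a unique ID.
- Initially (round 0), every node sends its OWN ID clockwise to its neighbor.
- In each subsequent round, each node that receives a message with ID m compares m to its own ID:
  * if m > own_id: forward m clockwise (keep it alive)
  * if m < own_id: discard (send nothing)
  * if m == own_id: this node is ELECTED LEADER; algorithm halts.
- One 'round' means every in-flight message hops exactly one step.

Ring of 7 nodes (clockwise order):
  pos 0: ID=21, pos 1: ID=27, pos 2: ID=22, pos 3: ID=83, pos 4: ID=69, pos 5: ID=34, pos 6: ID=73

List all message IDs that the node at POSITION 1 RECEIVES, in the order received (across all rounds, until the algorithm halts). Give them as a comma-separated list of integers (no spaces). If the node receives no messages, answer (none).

Round 1: pos1(id27) recv 21: drop; pos2(id22) recv 27: fwd; pos3(id83) recv 22: drop; pos4(id69) recv 83: fwd; pos5(id34) recv 69: fwd; pos6(id73) recv 34: drop; pos0(id21) recv 73: fwd
Round 2: pos3(id83) recv 27: drop; pos5(id34) recv 83: fwd; pos6(id73) recv 69: drop; pos1(id27) recv 73: fwd
Round 3: pos6(id73) recv 83: fwd; pos2(id22) recv 73: fwd
Round 4: pos0(id21) recv 83: fwd; pos3(id83) recv 73: drop
Round 5: pos1(id27) recv 83: fwd
Round 6: pos2(id22) recv 83: fwd
Round 7: pos3(id83) recv 83: ELECTED

Answer: 21,73,83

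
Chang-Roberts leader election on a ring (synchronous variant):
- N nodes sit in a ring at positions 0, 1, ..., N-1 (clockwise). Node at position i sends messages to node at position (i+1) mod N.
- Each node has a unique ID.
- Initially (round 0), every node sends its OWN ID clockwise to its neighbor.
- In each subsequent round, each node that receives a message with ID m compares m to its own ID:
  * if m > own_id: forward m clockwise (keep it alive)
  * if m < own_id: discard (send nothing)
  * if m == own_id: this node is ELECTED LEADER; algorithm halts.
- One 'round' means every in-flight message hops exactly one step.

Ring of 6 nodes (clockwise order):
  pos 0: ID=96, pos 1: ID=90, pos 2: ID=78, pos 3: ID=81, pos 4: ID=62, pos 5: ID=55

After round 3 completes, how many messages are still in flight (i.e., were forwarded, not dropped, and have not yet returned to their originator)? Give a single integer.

Round 1: pos1(id90) recv 96: fwd; pos2(id78) recv 90: fwd; pos3(id81) recv 78: drop; pos4(id62) recv 81: fwd; pos5(id55) recv 62: fwd; pos0(id96) recv 55: drop
Round 2: pos2(id78) recv 96: fwd; pos3(id81) recv 90: fwd; pos5(id55) recv 81: fwd; pos0(id96) recv 62: drop
Round 3: pos3(id81) recv 96: fwd; pos4(id62) recv 90: fwd; pos0(id96) recv 81: drop
After round 3: 2 messages still in flight

Answer: 2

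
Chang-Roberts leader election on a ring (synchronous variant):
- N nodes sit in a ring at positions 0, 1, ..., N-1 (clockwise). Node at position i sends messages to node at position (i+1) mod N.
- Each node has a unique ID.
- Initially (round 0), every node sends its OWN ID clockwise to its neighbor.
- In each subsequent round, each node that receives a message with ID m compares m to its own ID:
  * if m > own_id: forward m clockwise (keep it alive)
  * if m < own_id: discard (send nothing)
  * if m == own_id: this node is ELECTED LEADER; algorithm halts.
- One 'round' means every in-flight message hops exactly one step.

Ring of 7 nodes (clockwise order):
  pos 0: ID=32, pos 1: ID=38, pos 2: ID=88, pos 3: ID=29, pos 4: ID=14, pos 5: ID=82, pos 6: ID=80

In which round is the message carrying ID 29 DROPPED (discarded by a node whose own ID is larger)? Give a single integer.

Round 1: pos1(id38) recv 32: drop; pos2(id88) recv 38: drop; pos3(id29) recv 88: fwd; pos4(id14) recv 29: fwd; pos5(id82) recv 14: drop; pos6(id80) recv 82: fwd; pos0(id32) recv 80: fwd
Round 2: pos4(id14) recv 88: fwd; pos5(id82) recv 29: drop; pos0(id32) recv 82: fwd; pos1(id38) recv 80: fwd
Round 3: pos5(id82) recv 88: fwd; pos1(id38) recv 82: fwd; pos2(id88) recv 80: drop
Round 4: pos6(id80) recv 88: fwd; pos2(id88) recv 82: drop
Round 5: pos0(id32) recv 88: fwd
Round 6: pos1(id38) recv 88: fwd
Round 7: pos2(id88) recv 88: ELECTED
Message ID 29 originates at pos 3; dropped at pos 5 in round 2

Answer: 2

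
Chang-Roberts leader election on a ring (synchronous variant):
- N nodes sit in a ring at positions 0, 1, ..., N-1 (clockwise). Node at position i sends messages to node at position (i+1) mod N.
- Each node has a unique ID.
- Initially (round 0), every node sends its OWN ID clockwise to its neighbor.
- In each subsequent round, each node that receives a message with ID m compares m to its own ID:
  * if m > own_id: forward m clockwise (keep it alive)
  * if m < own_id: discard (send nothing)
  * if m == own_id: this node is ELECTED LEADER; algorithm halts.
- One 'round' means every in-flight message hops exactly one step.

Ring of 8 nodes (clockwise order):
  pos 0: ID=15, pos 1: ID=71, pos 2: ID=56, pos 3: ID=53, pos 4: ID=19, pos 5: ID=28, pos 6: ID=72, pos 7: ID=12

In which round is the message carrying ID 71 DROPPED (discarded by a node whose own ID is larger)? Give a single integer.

Answer: 5

Derivation:
Round 1: pos1(id71) recv 15: drop; pos2(id56) recv 71: fwd; pos3(id53) recv 56: fwd; pos4(id19) recv 53: fwd; pos5(id28) recv 19: drop; pos6(id72) recv 28: drop; pos7(id12) recv 72: fwd; pos0(id15) recv 12: drop
Round 2: pos3(id53) recv 71: fwd; pos4(id19) recv 56: fwd; pos5(id28) recv 53: fwd; pos0(id15) recv 72: fwd
Round 3: pos4(id19) recv 71: fwd; pos5(id28) recv 56: fwd; pos6(id72) recv 53: drop; pos1(id71) recv 72: fwd
Round 4: pos5(id28) recv 71: fwd; pos6(id72) recv 56: drop; pos2(id56) recv 72: fwd
Round 5: pos6(id72) recv 71: drop; pos3(id53) recv 72: fwd
Round 6: pos4(id19) recv 72: fwd
Round 7: pos5(id28) recv 72: fwd
Round 8: pos6(id72) recv 72: ELECTED
Message ID 71 originates at pos 1; dropped at pos 6 in round 5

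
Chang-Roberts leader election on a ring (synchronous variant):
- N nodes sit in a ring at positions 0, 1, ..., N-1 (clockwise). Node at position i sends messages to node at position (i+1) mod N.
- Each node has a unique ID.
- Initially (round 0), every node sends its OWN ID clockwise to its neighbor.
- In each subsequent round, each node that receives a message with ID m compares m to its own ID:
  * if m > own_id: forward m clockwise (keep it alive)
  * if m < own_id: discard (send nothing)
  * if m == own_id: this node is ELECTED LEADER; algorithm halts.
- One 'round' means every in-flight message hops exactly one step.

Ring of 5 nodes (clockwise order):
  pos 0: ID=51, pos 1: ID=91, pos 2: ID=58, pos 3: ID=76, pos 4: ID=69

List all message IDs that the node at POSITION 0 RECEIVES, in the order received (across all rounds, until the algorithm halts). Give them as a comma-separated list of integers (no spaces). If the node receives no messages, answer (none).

Answer: 69,76,91

Derivation:
Round 1: pos1(id91) recv 51: drop; pos2(id58) recv 91: fwd; pos3(id76) recv 58: drop; pos4(id69) recv 76: fwd; pos0(id51) recv 69: fwd
Round 2: pos3(id76) recv 91: fwd; pos0(id51) recv 76: fwd; pos1(id91) recv 69: drop
Round 3: pos4(id69) recv 91: fwd; pos1(id91) recv 76: drop
Round 4: pos0(id51) recv 91: fwd
Round 5: pos1(id91) recv 91: ELECTED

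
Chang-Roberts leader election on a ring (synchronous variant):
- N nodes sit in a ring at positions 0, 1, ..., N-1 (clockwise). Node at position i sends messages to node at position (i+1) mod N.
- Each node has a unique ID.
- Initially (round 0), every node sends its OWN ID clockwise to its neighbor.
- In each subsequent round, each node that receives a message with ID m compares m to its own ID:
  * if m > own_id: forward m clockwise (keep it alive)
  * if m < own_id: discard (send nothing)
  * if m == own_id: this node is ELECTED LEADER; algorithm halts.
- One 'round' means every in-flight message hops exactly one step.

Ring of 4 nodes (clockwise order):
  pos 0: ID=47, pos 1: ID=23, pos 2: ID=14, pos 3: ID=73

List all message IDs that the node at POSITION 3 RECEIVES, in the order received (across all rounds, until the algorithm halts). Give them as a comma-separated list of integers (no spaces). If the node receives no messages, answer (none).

Round 1: pos1(id23) recv 47: fwd; pos2(id14) recv 23: fwd; pos3(id73) recv 14: drop; pos0(id47) recv 73: fwd
Round 2: pos2(id14) recv 47: fwd; pos3(id73) recv 23: drop; pos1(id23) recv 73: fwd
Round 3: pos3(id73) recv 47: drop; pos2(id14) recv 73: fwd
Round 4: pos3(id73) recv 73: ELECTED

Answer: 14,23,47,73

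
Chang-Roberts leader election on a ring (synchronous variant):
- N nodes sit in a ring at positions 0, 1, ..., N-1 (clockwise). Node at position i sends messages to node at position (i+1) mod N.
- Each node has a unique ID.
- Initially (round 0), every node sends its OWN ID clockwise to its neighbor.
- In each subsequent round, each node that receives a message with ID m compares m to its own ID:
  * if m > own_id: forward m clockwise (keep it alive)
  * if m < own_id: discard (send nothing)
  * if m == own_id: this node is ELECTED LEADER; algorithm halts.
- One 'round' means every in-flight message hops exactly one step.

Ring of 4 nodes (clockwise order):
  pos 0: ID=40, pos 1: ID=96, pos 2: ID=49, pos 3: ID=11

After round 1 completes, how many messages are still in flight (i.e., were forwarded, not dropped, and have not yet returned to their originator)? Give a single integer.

Round 1: pos1(id96) recv 40: drop; pos2(id49) recv 96: fwd; pos3(id11) recv 49: fwd; pos0(id40) recv 11: drop
After round 1: 2 messages still in flight

Answer: 2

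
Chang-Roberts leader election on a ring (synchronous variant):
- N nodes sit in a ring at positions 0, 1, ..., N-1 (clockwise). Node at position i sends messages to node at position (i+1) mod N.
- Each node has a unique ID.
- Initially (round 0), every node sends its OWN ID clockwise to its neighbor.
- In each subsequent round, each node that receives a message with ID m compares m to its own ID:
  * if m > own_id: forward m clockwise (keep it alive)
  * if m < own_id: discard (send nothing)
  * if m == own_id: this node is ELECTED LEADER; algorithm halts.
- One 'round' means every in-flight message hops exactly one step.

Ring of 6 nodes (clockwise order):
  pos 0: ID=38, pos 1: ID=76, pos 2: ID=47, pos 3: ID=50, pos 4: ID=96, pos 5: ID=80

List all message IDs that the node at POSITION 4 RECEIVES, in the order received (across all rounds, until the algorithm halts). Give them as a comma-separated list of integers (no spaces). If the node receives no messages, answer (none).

Round 1: pos1(id76) recv 38: drop; pos2(id47) recv 76: fwd; pos3(id50) recv 47: drop; pos4(id96) recv 50: drop; pos5(id80) recv 96: fwd; pos0(id38) recv 80: fwd
Round 2: pos3(id50) recv 76: fwd; pos0(id38) recv 96: fwd; pos1(id76) recv 80: fwd
Round 3: pos4(id96) recv 76: drop; pos1(id76) recv 96: fwd; pos2(id47) recv 80: fwd
Round 4: pos2(id47) recv 96: fwd; pos3(id50) recv 80: fwd
Round 5: pos3(id50) recv 96: fwd; pos4(id96) recv 80: drop
Round 6: pos4(id96) recv 96: ELECTED

Answer: 50,76,80,96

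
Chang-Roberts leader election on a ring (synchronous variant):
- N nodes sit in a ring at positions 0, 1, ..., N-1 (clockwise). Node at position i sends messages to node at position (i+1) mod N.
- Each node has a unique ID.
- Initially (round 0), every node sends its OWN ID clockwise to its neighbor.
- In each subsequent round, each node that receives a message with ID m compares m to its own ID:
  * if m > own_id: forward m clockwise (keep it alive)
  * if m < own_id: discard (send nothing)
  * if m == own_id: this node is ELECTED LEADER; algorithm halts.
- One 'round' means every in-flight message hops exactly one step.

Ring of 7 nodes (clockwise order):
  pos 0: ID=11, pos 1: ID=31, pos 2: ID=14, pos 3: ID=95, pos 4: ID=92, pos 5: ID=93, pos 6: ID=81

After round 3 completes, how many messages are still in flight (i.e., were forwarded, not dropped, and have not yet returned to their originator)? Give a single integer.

Answer: 3

Derivation:
Round 1: pos1(id31) recv 11: drop; pos2(id14) recv 31: fwd; pos3(id95) recv 14: drop; pos4(id92) recv 95: fwd; pos5(id93) recv 92: drop; pos6(id81) recv 93: fwd; pos0(id11) recv 81: fwd
Round 2: pos3(id95) recv 31: drop; pos5(id93) recv 95: fwd; pos0(id11) recv 93: fwd; pos1(id31) recv 81: fwd
Round 3: pos6(id81) recv 95: fwd; pos1(id31) recv 93: fwd; pos2(id14) recv 81: fwd
After round 3: 3 messages still in flight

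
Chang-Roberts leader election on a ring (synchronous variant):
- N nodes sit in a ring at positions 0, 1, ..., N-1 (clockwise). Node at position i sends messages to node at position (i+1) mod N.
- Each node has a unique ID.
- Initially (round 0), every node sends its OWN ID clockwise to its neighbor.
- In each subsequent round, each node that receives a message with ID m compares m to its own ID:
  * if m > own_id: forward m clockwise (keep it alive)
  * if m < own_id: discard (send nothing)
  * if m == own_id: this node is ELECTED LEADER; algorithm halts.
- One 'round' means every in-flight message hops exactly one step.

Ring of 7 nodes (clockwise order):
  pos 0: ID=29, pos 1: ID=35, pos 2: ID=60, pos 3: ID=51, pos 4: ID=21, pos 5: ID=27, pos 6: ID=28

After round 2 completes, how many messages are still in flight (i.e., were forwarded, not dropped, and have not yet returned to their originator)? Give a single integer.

Answer: 2

Derivation:
Round 1: pos1(id35) recv 29: drop; pos2(id60) recv 35: drop; pos3(id51) recv 60: fwd; pos4(id21) recv 51: fwd; pos5(id27) recv 21: drop; pos6(id28) recv 27: drop; pos0(id29) recv 28: drop
Round 2: pos4(id21) recv 60: fwd; pos5(id27) recv 51: fwd
After round 2: 2 messages still in flight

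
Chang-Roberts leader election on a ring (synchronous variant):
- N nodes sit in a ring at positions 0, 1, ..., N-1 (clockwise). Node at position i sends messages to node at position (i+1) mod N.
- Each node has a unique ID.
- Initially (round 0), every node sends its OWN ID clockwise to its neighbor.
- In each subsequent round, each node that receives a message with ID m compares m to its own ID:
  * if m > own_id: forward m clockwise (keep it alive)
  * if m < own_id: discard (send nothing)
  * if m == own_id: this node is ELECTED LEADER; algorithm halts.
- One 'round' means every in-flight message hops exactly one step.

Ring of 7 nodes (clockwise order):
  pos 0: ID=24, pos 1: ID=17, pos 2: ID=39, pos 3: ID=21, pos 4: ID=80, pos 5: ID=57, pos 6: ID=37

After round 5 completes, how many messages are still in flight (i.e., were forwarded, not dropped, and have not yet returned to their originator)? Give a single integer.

Round 1: pos1(id17) recv 24: fwd; pos2(id39) recv 17: drop; pos3(id21) recv 39: fwd; pos4(id80) recv 21: drop; pos5(id57) recv 80: fwd; pos6(id37) recv 57: fwd; pos0(id24) recv 37: fwd
Round 2: pos2(id39) recv 24: drop; pos4(id80) recv 39: drop; pos6(id37) recv 80: fwd; pos0(id24) recv 57: fwd; pos1(id17) recv 37: fwd
Round 3: pos0(id24) recv 80: fwd; pos1(id17) recv 57: fwd; pos2(id39) recv 37: drop
Round 4: pos1(id17) recv 80: fwd; pos2(id39) recv 57: fwd
Round 5: pos2(id39) recv 80: fwd; pos3(id21) recv 57: fwd
After round 5: 2 messages still in flight

Answer: 2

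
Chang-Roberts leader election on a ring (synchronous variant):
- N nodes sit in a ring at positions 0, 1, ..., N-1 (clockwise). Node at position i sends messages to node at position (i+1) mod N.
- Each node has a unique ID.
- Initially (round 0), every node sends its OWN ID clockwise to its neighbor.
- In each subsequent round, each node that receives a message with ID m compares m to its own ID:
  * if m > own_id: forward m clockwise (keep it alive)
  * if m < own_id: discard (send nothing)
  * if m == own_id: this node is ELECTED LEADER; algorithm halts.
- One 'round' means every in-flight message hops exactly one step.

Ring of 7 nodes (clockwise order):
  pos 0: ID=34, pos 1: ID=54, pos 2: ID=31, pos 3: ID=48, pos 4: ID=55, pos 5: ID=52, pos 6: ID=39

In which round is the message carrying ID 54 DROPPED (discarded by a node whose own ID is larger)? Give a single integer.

Answer: 3

Derivation:
Round 1: pos1(id54) recv 34: drop; pos2(id31) recv 54: fwd; pos3(id48) recv 31: drop; pos4(id55) recv 48: drop; pos5(id52) recv 55: fwd; pos6(id39) recv 52: fwd; pos0(id34) recv 39: fwd
Round 2: pos3(id48) recv 54: fwd; pos6(id39) recv 55: fwd; pos0(id34) recv 52: fwd; pos1(id54) recv 39: drop
Round 3: pos4(id55) recv 54: drop; pos0(id34) recv 55: fwd; pos1(id54) recv 52: drop
Round 4: pos1(id54) recv 55: fwd
Round 5: pos2(id31) recv 55: fwd
Round 6: pos3(id48) recv 55: fwd
Round 7: pos4(id55) recv 55: ELECTED
Message ID 54 originates at pos 1; dropped at pos 4 in round 3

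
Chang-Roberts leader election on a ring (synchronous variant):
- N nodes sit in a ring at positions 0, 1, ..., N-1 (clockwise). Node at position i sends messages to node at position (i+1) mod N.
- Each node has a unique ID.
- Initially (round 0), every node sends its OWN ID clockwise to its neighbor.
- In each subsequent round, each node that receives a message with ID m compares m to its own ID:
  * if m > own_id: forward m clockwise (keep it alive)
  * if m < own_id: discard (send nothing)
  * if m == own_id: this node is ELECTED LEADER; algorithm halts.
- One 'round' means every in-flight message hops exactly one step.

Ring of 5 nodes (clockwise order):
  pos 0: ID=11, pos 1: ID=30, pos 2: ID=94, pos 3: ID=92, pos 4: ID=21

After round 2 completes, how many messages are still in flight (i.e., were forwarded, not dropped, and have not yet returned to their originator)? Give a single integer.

Round 1: pos1(id30) recv 11: drop; pos2(id94) recv 30: drop; pos3(id92) recv 94: fwd; pos4(id21) recv 92: fwd; pos0(id11) recv 21: fwd
Round 2: pos4(id21) recv 94: fwd; pos0(id11) recv 92: fwd; pos1(id30) recv 21: drop
After round 2: 2 messages still in flight

Answer: 2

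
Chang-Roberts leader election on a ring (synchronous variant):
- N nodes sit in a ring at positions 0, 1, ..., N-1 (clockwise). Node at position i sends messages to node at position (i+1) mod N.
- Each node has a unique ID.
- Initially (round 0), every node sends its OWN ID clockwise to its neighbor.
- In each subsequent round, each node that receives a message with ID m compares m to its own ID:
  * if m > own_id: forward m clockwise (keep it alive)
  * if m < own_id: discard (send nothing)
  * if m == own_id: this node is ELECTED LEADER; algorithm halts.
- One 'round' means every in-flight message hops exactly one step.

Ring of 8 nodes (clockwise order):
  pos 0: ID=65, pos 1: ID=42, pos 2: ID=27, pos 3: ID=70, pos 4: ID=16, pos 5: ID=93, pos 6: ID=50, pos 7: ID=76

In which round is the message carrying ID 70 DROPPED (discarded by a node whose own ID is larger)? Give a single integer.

Round 1: pos1(id42) recv 65: fwd; pos2(id27) recv 42: fwd; pos3(id70) recv 27: drop; pos4(id16) recv 70: fwd; pos5(id93) recv 16: drop; pos6(id50) recv 93: fwd; pos7(id76) recv 50: drop; pos0(id65) recv 76: fwd
Round 2: pos2(id27) recv 65: fwd; pos3(id70) recv 42: drop; pos5(id93) recv 70: drop; pos7(id76) recv 93: fwd; pos1(id42) recv 76: fwd
Round 3: pos3(id70) recv 65: drop; pos0(id65) recv 93: fwd; pos2(id27) recv 76: fwd
Round 4: pos1(id42) recv 93: fwd; pos3(id70) recv 76: fwd
Round 5: pos2(id27) recv 93: fwd; pos4(id16) recv 76: fwd
Round 6: pos3(id70) recv 93: fwd; pos5(id93) recv 76: drop
Round 7: pos4(id16) recv 93: fwd
Round 8: pos5(id93) recv 93: ELECTED
Message ID 70 originates at pos 3; dropped at pos 5 in round 2

Answer: 2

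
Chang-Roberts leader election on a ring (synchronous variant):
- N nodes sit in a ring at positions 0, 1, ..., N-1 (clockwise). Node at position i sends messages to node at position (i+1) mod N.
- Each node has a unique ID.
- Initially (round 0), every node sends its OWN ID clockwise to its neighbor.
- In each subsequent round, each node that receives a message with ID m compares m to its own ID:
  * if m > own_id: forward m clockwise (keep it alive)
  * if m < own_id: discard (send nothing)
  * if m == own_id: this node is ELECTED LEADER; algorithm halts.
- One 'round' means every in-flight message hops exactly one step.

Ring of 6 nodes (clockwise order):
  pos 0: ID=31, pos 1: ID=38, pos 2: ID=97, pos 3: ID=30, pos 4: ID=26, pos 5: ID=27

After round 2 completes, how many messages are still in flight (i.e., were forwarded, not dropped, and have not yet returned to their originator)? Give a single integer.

Answer: 2

Derivation:
Round 1: pos1(id38) recv 31: drop; pos2(id97) recv 38: drop; pos3(id30) recv 97: fwd; pos4(id26) recv 30: fwd; pos5(id27) recv 26: drop; pos0(id31) recv 27: drop
Round 2: pos4(id26) recv 97: fwd; pos5(id27) recv 30: fwd
After round 2: 2 messages still in flight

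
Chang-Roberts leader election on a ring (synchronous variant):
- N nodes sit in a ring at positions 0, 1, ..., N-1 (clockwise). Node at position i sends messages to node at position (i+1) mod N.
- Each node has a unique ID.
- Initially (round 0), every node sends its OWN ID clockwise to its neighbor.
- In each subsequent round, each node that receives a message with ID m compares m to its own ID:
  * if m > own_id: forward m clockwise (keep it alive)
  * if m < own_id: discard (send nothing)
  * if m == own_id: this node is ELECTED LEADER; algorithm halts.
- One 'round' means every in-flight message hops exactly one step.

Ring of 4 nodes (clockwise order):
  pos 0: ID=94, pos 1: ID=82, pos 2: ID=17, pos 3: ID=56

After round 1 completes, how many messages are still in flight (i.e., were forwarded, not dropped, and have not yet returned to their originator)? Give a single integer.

Round 1: pos1(id82) recv 94: fwd; pos2(id17) recv 82: fwd; pos3(id56) recv 17: drop; pos0(id94) recv 56: drop
After round 1: 2 messages still in flight

Answer: 2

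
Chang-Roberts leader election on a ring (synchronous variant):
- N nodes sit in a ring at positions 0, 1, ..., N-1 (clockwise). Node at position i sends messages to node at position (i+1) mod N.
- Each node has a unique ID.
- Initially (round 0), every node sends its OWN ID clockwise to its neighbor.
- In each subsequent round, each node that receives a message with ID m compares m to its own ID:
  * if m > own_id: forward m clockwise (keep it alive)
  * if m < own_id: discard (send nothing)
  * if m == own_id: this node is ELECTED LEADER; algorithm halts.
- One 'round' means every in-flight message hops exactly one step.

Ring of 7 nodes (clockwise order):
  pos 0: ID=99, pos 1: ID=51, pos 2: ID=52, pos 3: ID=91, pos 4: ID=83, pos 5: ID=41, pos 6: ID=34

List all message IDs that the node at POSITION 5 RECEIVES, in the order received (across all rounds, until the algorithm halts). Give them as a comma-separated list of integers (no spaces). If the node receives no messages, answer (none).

Answer: 83,91,99

Derivation:
Round 1: pos1(id51) recv 99: fwd; pos2(id52) recv 51: drop; pos3(id91) recv 52: drop; pos4(id83) recv 91: fwd; pos5(id41) recv 83: fwd; pos6(id34) recv 41: fwd; pos0(id99) recv 34: drop
Round 2: pos2(id52) recv 99: fwd; pos5(id41) recv 91: fwd; pos6(id34) recv 83: fwd; pos0(id99) recv 41: drop
Round 3: pos3(id91) recv 99: fwd; pos6(id34) recv 91: fwd; pos0(id99) recv 83: drop
Round 4: pos4(id83) recv 99: fwd; pos0(id99) recv 91: drop
Round 5: pos5(id41) recv 99: fwd
Round 6: pos6(id34) recv 99: fwd
Round 7: pos0(id99) recv 99: ELECTED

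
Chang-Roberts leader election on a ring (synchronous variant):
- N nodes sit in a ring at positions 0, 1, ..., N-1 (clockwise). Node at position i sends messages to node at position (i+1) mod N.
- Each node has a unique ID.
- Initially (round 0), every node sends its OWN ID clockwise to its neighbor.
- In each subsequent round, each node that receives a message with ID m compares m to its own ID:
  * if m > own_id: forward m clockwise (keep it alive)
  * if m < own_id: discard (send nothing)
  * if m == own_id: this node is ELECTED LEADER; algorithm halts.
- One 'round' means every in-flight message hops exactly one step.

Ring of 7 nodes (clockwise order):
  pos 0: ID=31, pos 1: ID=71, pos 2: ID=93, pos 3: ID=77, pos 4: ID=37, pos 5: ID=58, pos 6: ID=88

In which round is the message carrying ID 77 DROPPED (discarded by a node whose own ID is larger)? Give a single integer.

Round 1: pos1(id71) recv 31: drop; pos2(id93) recv 71: drop; pos3(id77) recv 93: fwd; pos4(id37) recv 77: fwd; pos5(id58) recv 37: drop; pos6(id88) recv 58: drop; pos0(id31) recv 88: fwd
Round 2: pos4(id37) recv 93: fwd; pos5(id58) recv 77: fwd; pos1(id71) recv 88: fwd
Round 3: pos5(id58) recv 93: fwd; pos6(id88) recv 77: drop; pos2(id93) recv 88: drop
Round 4: pos6(id88) recv 93: fwd
Round 5: pos0(id31) recv 93: fwd
Round 6: pos1(id71) recv 93: fwd
Round 7: pos2(id93) recv 93: ELECTED
Message ID 77 originates at pos 3; dropped at pos 6 in round 3

Answer: 3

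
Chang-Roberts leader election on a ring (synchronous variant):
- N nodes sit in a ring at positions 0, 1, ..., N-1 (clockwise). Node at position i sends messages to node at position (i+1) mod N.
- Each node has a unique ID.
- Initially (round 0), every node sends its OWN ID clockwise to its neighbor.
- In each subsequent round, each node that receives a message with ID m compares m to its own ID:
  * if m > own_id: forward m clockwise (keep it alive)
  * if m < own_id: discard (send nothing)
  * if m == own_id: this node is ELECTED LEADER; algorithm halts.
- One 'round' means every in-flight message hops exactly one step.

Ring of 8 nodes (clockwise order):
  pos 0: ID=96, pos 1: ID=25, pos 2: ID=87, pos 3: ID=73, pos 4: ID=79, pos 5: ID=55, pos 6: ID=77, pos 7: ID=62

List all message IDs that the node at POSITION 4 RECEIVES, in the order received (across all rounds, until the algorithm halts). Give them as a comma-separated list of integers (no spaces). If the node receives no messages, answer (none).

Round 1: pos1(id25) recv 96: fwd; pos2(id87) recv 25: drop; pos3(id73) recv 87: fwd; pos4(id79) recv 73: drop; pos5(id55) recv 79: fwd; pos6(id77) recv 55: drop; pos7(id62) recv 77: fwd; pos0(id96) recv 62: drop
Round 2: pos2(id87) recv 96: fwd; pos4(id79) recv 87: fwd; pos6(id77) recv 79: fwd; pos0(id96) recv 77: drop
Round 3: pos3(id73) recv 96: fwd; pos5(id55) recv 87: fwd; pos7(id62) recv 79: fwd
Round 4: pos4(id79) recv 96: fwd; pos6(id77) recv 87: fwd; pos0(id96) recv 79: drop
Round 5: pos5(id55) recv 96: fwd; pos7(id62) recv 87: fwd
Round 6: pos6(id77) recv 96: fwd; pos0(id96) recv 87: drop
Round 7: pos7(id62) recv 96: fwd
Round 8: pos0(id96) recv 96: ELECTED

Answer: 73,87,96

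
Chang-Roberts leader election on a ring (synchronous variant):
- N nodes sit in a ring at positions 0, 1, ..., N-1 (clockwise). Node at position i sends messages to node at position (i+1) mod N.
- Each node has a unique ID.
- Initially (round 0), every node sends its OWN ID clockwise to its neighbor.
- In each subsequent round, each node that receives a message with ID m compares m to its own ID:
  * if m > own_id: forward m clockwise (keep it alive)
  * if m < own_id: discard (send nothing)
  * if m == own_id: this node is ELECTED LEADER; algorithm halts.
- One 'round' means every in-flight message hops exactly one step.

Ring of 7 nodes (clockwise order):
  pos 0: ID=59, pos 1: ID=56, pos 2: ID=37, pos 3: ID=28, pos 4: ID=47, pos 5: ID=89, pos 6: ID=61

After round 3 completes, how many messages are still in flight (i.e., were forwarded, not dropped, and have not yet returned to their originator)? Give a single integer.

Answer: 4

Derivation:
Round 1: pos1(id56) recv 59: fwd; pos2(id37) recv 56: fwd; pos3(id28) recv 37: fwd; pos4(id47) recv 28: drop; pos5(id89) recv 47: drop; pos6(id61) recv 89: fwd; pos0(id59) recv 61: fwd
Round 2: pos2(id37) recv 59: fwd; pos3(id28) recv 56: fwd; pos4(id47) recv 37: drop; pos0(id59) recv 89: fwd; pos1(id56) recv 61: fwd
Round 3: pos3(id28) recv 59: fwd; pos4(id47) recv 56: fwd; pos1(id56) recv 89: fwd; pos2(id37) recv 61: fwd
After round 3: 4 messages still in flight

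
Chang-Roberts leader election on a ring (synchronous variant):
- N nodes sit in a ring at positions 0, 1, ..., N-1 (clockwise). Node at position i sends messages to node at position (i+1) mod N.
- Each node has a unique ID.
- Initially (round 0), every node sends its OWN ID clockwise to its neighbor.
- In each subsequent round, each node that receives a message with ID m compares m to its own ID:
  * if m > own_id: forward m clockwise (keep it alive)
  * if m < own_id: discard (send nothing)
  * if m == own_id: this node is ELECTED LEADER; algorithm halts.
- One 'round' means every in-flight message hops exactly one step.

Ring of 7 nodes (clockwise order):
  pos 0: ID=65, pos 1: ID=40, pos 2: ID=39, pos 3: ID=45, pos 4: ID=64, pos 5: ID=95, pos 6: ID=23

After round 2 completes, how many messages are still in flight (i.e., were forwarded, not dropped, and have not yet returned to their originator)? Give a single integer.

Round 1: pos1(id40) recv 65: fwd; pos2(id39) recv 40: fwd; pos3(id45) recv 39: drop; pos4(id64) recv 45: drop; pos5(id95) recv 64: drop; pos6(id23) recv 95: fwd; pos0(id65) recv 23: drop
Round 2: pos2(id39) recv 65: fwd; pos3(id45) recv 40: drop; pos0(id65) recv 95: fwd
After round 2: 2 messages still in flight

Answer: 2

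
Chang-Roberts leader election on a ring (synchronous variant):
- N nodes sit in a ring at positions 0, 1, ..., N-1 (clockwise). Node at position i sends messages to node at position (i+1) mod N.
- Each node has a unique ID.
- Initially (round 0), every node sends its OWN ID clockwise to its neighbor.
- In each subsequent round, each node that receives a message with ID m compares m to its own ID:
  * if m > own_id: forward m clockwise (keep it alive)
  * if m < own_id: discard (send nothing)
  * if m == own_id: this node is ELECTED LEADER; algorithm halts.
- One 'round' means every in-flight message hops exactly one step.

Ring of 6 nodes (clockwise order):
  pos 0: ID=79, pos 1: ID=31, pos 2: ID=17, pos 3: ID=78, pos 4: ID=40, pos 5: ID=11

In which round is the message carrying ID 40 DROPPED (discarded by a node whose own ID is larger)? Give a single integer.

Answer: 2

Derivation:
Round 1: pos1(id31) recv 79: fwd; pos2(id17) recv 31: fwd; pos3(id78) recv 17: drop; pos4(id40) recv 78: fwd; pos5(id11) recv 40: fwd; pos0(id79) recv 11: drop
Round 2: pos2(id17) recv 79: fwd; pos3(id78) recv 31: drop; pos5(id11) recv 78: fwd; pos0(id79) recv 40: drop
Round 3: pos3(id78) recv 79: fwd; pos0(id79) recv 78: drop
Round 4: pos4(id40) recv 79: fwd
Round 5: pos5(id11) recv 79: fwd
Round 6: pos0(id79) recv 79: ELECTED
Message ID 40 originates at pos 4; dropped at pos 0 in round 2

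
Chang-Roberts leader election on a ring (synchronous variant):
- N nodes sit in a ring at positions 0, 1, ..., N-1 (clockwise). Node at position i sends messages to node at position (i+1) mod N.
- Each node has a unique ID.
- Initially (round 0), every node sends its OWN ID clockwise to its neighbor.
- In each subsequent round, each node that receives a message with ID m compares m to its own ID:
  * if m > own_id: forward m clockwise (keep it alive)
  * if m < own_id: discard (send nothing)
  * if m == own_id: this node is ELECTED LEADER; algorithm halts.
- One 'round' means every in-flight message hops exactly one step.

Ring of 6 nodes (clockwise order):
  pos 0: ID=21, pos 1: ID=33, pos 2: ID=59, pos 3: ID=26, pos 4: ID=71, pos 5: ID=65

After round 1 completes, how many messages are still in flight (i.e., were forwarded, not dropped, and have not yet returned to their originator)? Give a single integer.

Round 1: pos1(id33) recv 21: drop; pos2(id59) recv 33: drop; pos3(id26) recv 59: fwd; pos4(id71) recv 26: drop; pos5(id65) recv 71: fwd; pos0(id21) recv 65: fwd
After round 1: 3 messages still in flight

Answer: 3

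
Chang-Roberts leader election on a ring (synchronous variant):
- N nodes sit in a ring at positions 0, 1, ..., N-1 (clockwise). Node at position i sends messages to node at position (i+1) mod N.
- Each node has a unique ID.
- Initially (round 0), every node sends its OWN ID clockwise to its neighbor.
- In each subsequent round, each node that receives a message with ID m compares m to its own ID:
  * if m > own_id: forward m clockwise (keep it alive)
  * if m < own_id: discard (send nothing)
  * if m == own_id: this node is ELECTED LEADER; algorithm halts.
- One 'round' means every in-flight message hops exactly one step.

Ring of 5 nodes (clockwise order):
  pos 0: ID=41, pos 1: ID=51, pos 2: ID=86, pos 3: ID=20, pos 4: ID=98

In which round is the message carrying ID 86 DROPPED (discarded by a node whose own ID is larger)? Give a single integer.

Round 1: pos1(id51) recv 41: drop; pos2(id86) recv 51: drop; pos3(id20) recv 86: fwd; pos4(id98) recv 20: drop; pos0(id41) recv 98: fwd
Round 2: pos4(id98) recv 86: drop; pos1(id51) recv 98: fwd
Round 3: pos2(id86) recv 98: fwd
Round 4: pos3(id20) recv 98: fwd
Round 5: pos4(id98) recv 98: ELECTED
Message ID 86 originates at pos 2; dropped at pos 4 in round 2

Answer: 2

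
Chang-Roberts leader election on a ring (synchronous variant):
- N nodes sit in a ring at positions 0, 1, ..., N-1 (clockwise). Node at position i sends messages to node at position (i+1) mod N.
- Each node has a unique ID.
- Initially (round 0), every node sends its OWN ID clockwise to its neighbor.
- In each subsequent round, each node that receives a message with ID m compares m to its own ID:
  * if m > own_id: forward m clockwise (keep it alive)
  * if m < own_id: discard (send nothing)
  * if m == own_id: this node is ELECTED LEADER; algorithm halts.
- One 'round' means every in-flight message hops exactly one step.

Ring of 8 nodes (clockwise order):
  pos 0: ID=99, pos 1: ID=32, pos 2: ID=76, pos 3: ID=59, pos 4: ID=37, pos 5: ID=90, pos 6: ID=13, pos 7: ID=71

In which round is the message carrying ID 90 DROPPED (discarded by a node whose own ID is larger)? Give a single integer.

Answer: 3

Derivation:
Round 1: pos1(id32) recv 99: fwd; pos2(id76) recv 32: drop; pos3(id59) recv 76: fwd; pos4(id37) recv 59: fwd; pos5(id90) recv 37: drop; pos6(id13) recv 90: fwd; pos7(id71) recv 13: drop; pos0(id99) recv 71: drop
Round 2: pos2(id76) recv 99: fwd; pos4(id37) recv 76: fwd; pos5(id90) recv 59: drop; pos7(id71) recv 90: fwd
Round 3: pos3(id59) recv 99: fwd; pos5(id90) recv 76: drop; pos0(id99) recv 90: drop
Round 4: pos4(id37) recv 99: fwd
Round 5: pos5(id90) recv 99: fwd
Round 6: pos6(id13) recv 99: fwd
Round 7: pos7(id71) recv 99: fwd
Round 8: pos0(id99) recv 99: ELECTED
Message ID 90 originates at pos 5; dropped at pos 0 in round 3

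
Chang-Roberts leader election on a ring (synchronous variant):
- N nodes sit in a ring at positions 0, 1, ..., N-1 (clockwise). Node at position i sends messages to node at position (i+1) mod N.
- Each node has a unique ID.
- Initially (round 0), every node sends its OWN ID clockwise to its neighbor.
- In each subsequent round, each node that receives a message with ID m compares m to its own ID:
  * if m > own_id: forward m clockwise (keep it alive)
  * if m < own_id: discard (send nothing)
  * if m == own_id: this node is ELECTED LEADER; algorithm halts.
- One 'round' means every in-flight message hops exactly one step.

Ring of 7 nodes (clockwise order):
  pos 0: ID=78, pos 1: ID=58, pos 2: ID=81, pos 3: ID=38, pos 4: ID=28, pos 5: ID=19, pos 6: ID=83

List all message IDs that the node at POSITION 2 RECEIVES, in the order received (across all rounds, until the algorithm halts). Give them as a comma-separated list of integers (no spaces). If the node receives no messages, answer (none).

Answer: 58,78,83

Derivation:
Round 1: pos1(id58) recv 78: fwd; pos2(id81) recv 58: drop; pos3(id38) recv 81: fwd; pos4(id28) recv 38: fwd; pos5(id19) recv 28: fwd; pos6(id83) recv 19: drop; pos0(id78) recv 83: fwd
Round 2: pos2(id81) recv 78: drop; pos4(id28) recv 81: fwd; pos5(id19) recv 38: fwd; pos6(id83) recv 28: drop; pos1(id58) recv 83: fwd
Round 3: pos5(id19) recv 81: fwd; pos6(id83) recv 38: drop; pos2(id81) recv 83: fwd
Round 4: pos6(id83) recv 81: drop; pos3(id38) recv 83: fwd
Round 5: pos4(id28) recv 83: fwd
Round 6: pos5(id19) recv 83: fwd
Round 7: pos6(id83) recv 83: ELECTED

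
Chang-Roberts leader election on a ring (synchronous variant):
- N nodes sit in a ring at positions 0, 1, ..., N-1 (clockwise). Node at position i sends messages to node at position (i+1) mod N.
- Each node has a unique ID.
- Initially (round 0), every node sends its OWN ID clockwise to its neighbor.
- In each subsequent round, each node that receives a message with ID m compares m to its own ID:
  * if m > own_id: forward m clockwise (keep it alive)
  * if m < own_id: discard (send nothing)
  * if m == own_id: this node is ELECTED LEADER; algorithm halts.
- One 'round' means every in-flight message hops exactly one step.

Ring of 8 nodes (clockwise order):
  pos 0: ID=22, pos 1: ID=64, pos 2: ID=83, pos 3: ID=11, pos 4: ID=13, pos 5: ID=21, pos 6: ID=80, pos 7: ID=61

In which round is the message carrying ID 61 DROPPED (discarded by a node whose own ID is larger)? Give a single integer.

Answer: 2

Derivation:
Round 1: pos1(id64) recv 22: drop; pos2(id83) recv 64: drop; pos3(id11) recv 83: fwd; pos4(id13) recv 11: drop; pos5(id21) recv 13: drop; pos6(id80) recv 21: drop; pos7(id61) recv 80: fwd; pos0(id22) recv 61: fwd
Round 2: pos4(id13) recv 83: fwd; pos0(id22) recv 80: fwd; pos1(id64) recv 61: drop
Round 3: pos5(id21) recv 83: fwd; pos1(id64) recv 80: fwd
Round 4: pos6(id80) recv 83: fwd; pos2(id83) recv 80: drop
Round 5: pos7(id61) recv 83: fwd
Round 6: pos0(id22) recv 83: fwd
Round 7: pos1(id64) recv 83: fwd
Round 8: pos2(id83) recv 83: ELECTED
Message ID 61 originates at pos 7; dropped at pos 1 in round 2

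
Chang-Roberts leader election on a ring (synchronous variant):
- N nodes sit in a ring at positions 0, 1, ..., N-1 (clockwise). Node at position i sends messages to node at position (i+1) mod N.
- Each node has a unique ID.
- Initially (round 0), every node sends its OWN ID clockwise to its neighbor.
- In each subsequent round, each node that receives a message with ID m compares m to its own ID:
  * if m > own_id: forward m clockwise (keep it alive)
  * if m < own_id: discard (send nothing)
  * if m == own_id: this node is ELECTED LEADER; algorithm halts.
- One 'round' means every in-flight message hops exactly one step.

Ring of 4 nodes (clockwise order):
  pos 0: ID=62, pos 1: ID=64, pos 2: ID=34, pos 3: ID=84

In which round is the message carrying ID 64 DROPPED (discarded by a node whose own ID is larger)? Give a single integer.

Answer: 2

Derivation:
Round 1: pos1(id64) recv 62: drop; pos2(id34) recv 64: fwd; pos3(id84) recv 34: drop; pos0(id62) recv 84: fwd
Round 2: pos3(id84) recv 64: drop; pos1(id64) recv 84: fwd
Round 3: pos2(id34) recv 84: fwd
Round 4: pos3(id84) recv 84: ELECTED
Message ID 64 originates at pos 1; dropped at pos 3 in round 2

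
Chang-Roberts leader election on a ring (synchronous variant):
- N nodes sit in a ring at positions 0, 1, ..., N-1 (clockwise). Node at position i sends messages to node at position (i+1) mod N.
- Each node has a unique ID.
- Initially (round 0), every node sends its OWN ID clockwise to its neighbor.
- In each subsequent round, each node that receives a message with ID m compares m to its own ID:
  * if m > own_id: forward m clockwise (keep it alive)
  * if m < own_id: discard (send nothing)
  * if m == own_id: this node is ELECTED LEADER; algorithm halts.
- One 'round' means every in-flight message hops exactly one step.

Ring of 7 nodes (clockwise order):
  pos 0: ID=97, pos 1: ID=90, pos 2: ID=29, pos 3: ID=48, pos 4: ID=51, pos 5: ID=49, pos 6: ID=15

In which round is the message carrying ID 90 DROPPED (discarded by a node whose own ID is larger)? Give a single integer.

Round 1: pos1(id90) recv 97: fwd; pos2(id29) recv 90: fwd; pos3(id48) recv 29: drop; pos4(id51) recv 48: drop; pos5(id49) recv 51: fwd; pos6(id15) recv 49: fwd; pos0(id97) recv 15: drop
Round 2: pos2(id29) recv 97: fwd; pos3(id48) recv 90: fwd; pos6(id15) recv 51: fwd; pos0(id97) recv 49: drop
Round 3: pos3(id48) recv 97: fwd; pos4(id51) recv 90: fwd; pos0(id97) recv 51: drop
Round 4: pos4(id51) recv 97: fwd; pos5(id49) recv 90: fwd
Round 5: pos5(id49) recv 97: fwd; pos6(id15) recv 90: fwd
Round 6: pos6(id15) recv 97: fwd; pos0(id97) recv 90: drop
Round 7: pos0(id97) recv 97: ELECTED
Message ID 90 originates at pos 1; dropped at pos 0 in round 6

Answer: 6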